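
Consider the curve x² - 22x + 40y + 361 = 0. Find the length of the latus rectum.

Only x is squared. Complete the square in x: (x - 11)² = -40(y + 6).
Vertex (11, -6); 4p = -40 so p = -10. Opens down.
Latus rectum length = |4p| = 40.

40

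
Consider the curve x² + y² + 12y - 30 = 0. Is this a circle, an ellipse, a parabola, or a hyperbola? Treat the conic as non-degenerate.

circle

No xy term. Coefficients of x² and y² are A = 1, C = 1.
A = C (same sign) ⇒ circle.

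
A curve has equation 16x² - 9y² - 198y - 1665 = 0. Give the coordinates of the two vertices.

Group: 16x² -9(y² + 22y) = 1665
Complete the square: 16x² -9(y + 11)² = 1665 + 0 - 1089 = 576
Divide by 576: x²/36 - (y + 11)²/64 = 1
Hyperbola, center (0, -11), transverse axis horizontal; a² = 36, b² = 64.
a = 6. Vertices at (h ± a, k).

(-6, -11) and (6, -11)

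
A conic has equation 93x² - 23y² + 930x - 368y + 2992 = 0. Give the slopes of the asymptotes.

93(x² + 10x) -23(y² + 16y) = -2992
Complete the square in x and y: 93(x + 5)² -23(y + 8)² = -2992 + 2325 - 1472 = -2139
Dividing both sides by -2139: (y + 8)²/93 - (x + 5)²/23 = 1
Hyperbola, center (-5, -8), transverse axis vertical; a² = 93, b² = 23.
For a vertical hyperbola the asymptotes have slope ±a/b.
Here that is ±√93/√23 = ±√2139/23.

√2139/23 and -√2139/23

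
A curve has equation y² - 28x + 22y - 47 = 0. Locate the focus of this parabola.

Only y is squared. Complete the square in y: (y + 11)² = 28(x + 6).
Vertex (-6, -11); 4p = 28 so p = 7. Opens right.
Focus is p units from the vertex along the axis: (h + p, k).

(1, -11)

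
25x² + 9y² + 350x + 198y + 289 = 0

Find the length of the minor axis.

18

Rearranging, 25(x² + 14x) + 9(y² + 22y) = -289.
Completing the square gives 25(x + 7)² + 9(y + 11)² = -289 + 1225 + 1089 = 2025.
Divide through by 2025 to get (x + 7)²/81 + (y + 11)²/225 = 1.
Ellipse, center (-7, -11), major axis vertical; a² = 225, b² = 81.
b² = 81 so b = 9; the minor axis has length 2b = 18.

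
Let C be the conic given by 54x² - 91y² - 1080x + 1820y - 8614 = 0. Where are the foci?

Group: 54(x² - 20x) -91(y² - 20y) = 8614
54(x - 10)² -91(y - 10)² = 8614 + 5400 - 9100 = 4914
Divide through by 4914 to get (x - 10)²/91 - (y - 10)²/54 = 1.
Hyperbola, center (10, 10), transverse axis horizontal; a² = 91, b² = 54.
c² = a² + b² = 91 + 54 = 145, so c = √145.
Foci lie on the horizontal axis through the center: (h ± c, k).

(10 - √145, 10) and (10 + √145, 10)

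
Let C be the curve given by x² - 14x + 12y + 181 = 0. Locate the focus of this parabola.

(7, -14)

Only x is squared. Complete the square in x: (x - 7)² = -12(y + 11).
Vertex (7, -11); 4p = -12 so p = -3. Opens down.
Focus is p units from the vertex along the axis: (h, k + p).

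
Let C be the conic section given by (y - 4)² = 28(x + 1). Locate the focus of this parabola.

Vertex (-1, 4); 4p = 28 so p = 7. Opens right.
Focus is p units from the vertex along the axis: (h + p, k).

(6, 4)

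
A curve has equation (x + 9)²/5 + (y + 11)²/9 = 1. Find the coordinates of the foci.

(-9, -13) and (-9, -9)

Center (-9, -11). The larger denominator 9 sits under the y-term, so the major axis is vertical; a² = 9, b² = 5.
c² = a² - b² = 9 - 5 = 4, so c = 2.
Foci lie on the vertical axis through the center: (h, k ± c).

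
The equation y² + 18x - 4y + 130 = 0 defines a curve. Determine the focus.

Only y is squared. Complete the square in y: (y - 2)² = -18(x + 7).
Vertex (-7, 2); 4p = -18 so p = -9/2. Opens left.
Focus is p units from the vertex along the axis: (h + p, k).

(-23/2, 2)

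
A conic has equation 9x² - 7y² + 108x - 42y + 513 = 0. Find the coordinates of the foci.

Group the x- and y-terms: 9(x² + 12x) -7(y² + 6y) = -513
Complete the square in x and y: 9(x + 6)² -7(y + 3)² = -513 + 324 - 63 = -252
Dividing both sides by -252: (y + 3)²/36 - (x + 6)²/28 = 1
Hyperbola, center (-6, -3), transverse axis vertical; a² = 36, b² = 28.
c² = a² + b² = 36 + 28 = 64, so c = 8.
Foci lie on the vertical axis through the center: (h, k ± c).

(-6, -11) and (-6, 5)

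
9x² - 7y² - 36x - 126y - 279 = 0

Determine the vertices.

(2, -15) and (2, -3)

Group: 9(x² - 4x) -7(y² + 18y) = 279
Completing the square gives 9(x - 2)² -7(y + 9)² = 279 + 36 - 567 = -252.
Divide through by -252 to get (y + 9)²/36 - (x - 2)²/28 = 1.
Hyperbola, center (2, -9), transverse axis vertical; a² = 36, b² = 28.
a = 6. Vertices at (h, k ± a).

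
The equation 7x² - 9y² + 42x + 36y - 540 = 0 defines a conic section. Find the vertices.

(-12, 2) and (6, 2)

Group: 7(x² + 6x) -9(y² - 4y) = 540
7(x + 3)² -9(y - 2)² = 540 + 63 - 36 = 567
Divide through by 567 to get (x + 3)²/81 - (y - 2)²/63 = 1.
Hyperbola, center (-3, 2), transverse axis horizontal; a² = 81, b² = 63.
a = 9. Vertices at (h ± a, k).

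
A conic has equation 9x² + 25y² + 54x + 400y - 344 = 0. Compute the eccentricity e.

e = 4/5

9(x² + 6x) + 25(y² + 16y) = 344
Complete the square: 9(x + 3)² + 25(y + 8)² = 344 + 81 + 1600 = 2025
Dividing both sides by 2025: (x + 3)²/225 + (y + 8)²/81 = 1
Ellipse, center (-3, -8), major axis horizontal; a² = 225, b² = 81.
c² = a² - b² = 144, so c = 12.
e = c/a = 12/15 = 4/5.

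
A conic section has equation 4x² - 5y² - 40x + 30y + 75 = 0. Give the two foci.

Collect terms: 4(x² - 10x) -5(y² - 6y) = -75
Completing the square gives 4(x - 5)² -5(y - 3)² = -75 + 100 - 45 = -20.
Dividing both sides by -20: (y - 3)²/4 - (x - 5)²/5 = 1
Hyperbola, center (5, 3), transverse axis vertical; a² = 4, b² = 5.
c² = a² + b² = 4 + 5 = 9, so c = 3.
Foci lie on the vertical axis through the center: (h, k ± c).

(5, 0) and (5, 6)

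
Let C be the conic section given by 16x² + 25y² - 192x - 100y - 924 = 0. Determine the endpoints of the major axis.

(-4, 2) and (16, 2)

Group the x- and y-terms: 16(x² - 12x) + 25(y² - 4y) = 924
Completing the square gives 16(x - 6)² + 25(y - 2)² = 924 + 576 + 100 = 1600.
Divide by 1600: (x - 6)²/100 + (y - 2)²/64 = 1
Ellipse, center (6, 2), major axis horizontal; a² = 100, b² = 64.
a = 10. Vertices at (h ± a, k).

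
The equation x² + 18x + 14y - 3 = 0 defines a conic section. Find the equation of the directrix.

y = 19/2

Only x is squared. Complete the square in x: (x + 9)² = -14(y - 6).
Vertex (-9, 6); 4p = -14 so p = -7/2. Opens down.
Directrix is the horizontal line y = k − p = 6 − (-7/2) = 19/2.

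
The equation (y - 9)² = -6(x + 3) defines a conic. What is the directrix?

Vertex (-3, 9); 4p = -6 so p = -3/2. Opens left.
Directrix is the vertical line x = h − p = -3 − (-3/2) = -3/2.

x = -3/2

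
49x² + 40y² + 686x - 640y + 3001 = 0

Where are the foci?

Group the x- and y-terms: 49(x² + 14x) + 40(y² - 16y) = -3001
Completing the square gives 49(x + 7)² + 40(y - 8)² = -3001 + 2401 + 2560 = 1960.
Dividing both sides by 1960: (x + 7)²/40 + (y - 8)²/49 = 1
Ellipse, center (-7, 8), major axis vertical; a² = 49, b² = 40.
c² = a² - b² = 49 - 40 = 9, so c = 3.
Foci lie on the vertical axis through the center: (h, k ± c).

(-7, 5) and (-7, 11)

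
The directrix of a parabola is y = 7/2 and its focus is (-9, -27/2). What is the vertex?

(-9, -5)

The vertex is the midpoint between the focus and the directrix along the axis of symmetry.
Axis is vertical (directrix is horizontal). Vertex y-coordinate = (-27/2 + 7/2)/2 = -5; x-coordinate = -9.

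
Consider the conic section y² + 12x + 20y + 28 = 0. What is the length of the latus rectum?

Only y is squared. Complete the square in y: (y + 10)² = -12(x - 6).
Vertex (6, -10); 4p = -12 so p = -3. Opens left.
Latus rectum length = |4p| = 12.

12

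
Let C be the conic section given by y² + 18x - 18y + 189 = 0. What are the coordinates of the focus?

(-21/2, 9)

Only y is squared. Complete the square in y: (y - 9)² = -18(x + 6).
Vertex (-6, 9); 4p = -18 so p = -9/2. Opens left.
Focus is p units from the vertex along the axis: (h + p, k).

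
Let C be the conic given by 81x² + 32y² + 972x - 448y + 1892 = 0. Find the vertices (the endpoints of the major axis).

Rearranging, 81(x² + 12x) + 32(y² - 14y) = -1892.
Complete the square: 81(x + 6)² + 32(y - 7)² = -1892 + 2916 + 1568 = 2592
Divide through by 2592 to get (x + 6)²/32 + (y - 7)²/81 = 1.
Ellipse, center (-6, 7), major axis vertical; a² = 81, b² = 32.
a = 9. Vertices at (h, k ± a).

(-6, -2) and (-6, 16)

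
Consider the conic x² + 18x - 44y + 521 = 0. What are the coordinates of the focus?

(-9, 21)

Only x is squared. Complete the square in x: (x + 9)² = 44(y - 10).
Vertex (-9, 10); 4p = 44 so p = 11. Opens up.
Focus is p units from the vertex along the axis: (h, k + p).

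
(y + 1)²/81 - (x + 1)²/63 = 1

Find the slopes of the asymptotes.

Center (-1, -1). The positive term is the y-term, so the transverse axis is vertical; a² = 81, b² = 63.
For a vertical hyperbola the asymptotes have slope ±a/b.
Here that is ±9/3√7 = ±3√7/7.

3√7/7 and -3√7/7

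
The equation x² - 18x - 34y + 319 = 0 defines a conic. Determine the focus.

(9, 31/2)

Only x is squared. Complete the square in x: (x - 9)² = 34(y - 7).
Vertex (9, 7); 4p = 34 so p = 17/2. Opens up.
Focus is p units from the vertex along the axis: (h, k + p).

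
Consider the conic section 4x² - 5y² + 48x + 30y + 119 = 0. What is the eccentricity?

e = 3/2

Collect terms: 4(x² + 12x) -5(y² - 6y) = -119
Completing the square gives 4(x + 6)² -5(y - 3)² = -119 + 144 - 45 = -20.
Divide by -20: (y - 3)²/4 - (x + 6)²/5 = 1
Hyperbola, center (-6, 3), transverse axis vertical; a² = 4, b² = 5.
c² = a² + b² = 9, so c = 3.
e = c/a = 3/2.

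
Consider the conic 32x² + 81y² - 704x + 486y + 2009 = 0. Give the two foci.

Group: 32(x² - 22x) + 81(y² + 6y) = -2009
Completing the square gives 32(x - 11)² + 81(y + 3)² = -2009 + 3872 + 729 = 2592.
Dividing both sides by 2592: (x - 11)²/81 + (y + 3)²/32 = 1
Ellipse, center (11, -3), major axis horizontal; a² = 81, b² = 32.
c² = a² - b² = 81 - 32 = 49, so c = 7.
Foci lie on the horizontal axis through the center: (h ± c, k).

(4, -3) and (18, -3)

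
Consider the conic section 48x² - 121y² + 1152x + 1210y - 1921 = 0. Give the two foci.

Rearranging, 48(x² + 24x) -121(y² - 10y) = 1921.
48(x + 12)² -121(y - 5)² = 1921 + 6912 - 3025 = 5808
Divide through by 5808 to get (x + 12)²/121 - (y - 5)²/48 = 1.
Hyperbola, center (-12, 5), transverse axis horizontal; a² = 121, b² = 48.
c² = a² + b² = 121 + 48 = 169, so c = 13.
Foci lie on the horizontal axis through the center: (h ± c, k).

(-25, 5) and (1, 5)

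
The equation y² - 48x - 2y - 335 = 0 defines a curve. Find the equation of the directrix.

x = -19

Only y is squared. Complete the square in y: (y - 1)² = 48(x + 7).
Vertex (-7, 1); 4p = 48 so p = 12. Opens right.
Directrix is the vertical line x = h − p = -7 − (12) = -19.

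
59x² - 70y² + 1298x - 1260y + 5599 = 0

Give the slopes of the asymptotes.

√4130/70 and -√4130/70

Group the x- and y-terms: 59(x² + 22x) -70(y² + 18y) = -5599
Completing the square gives 59(x + 11)² -70(y + 9)² = -5599 + 7139 - 5670 = -4130.
Divide by -4130: (y + 9)²/59 - (x + 11)²/70 = 1
Hyperbola, center (-11, -9), transverse axis vertical; a² = 59, b² = 70.
For a vertical hyperbola the asymptotes have slope ±a/b.
Here that is ±√59/√70 = ±√4130/70.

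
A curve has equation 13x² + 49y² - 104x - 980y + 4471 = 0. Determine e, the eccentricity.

e = 6/7

13(x² - 8x) + 49(y² - 20y) = -4471
Complete the square: 13(x - 4)² + 49(y - 10)² = -4471 + 208 + 4900 = 637
Dividing both sides by 637: (x - 4)²/49 + (y - 10)²/13 = 1
Ellipse, center (4, 10), major axis horizontal; a² = 49, b² = 13.
c² = a² - b² = 36, so c = 6.
e = c/a = 6/7.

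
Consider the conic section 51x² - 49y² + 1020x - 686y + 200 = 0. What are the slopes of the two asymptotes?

Group: 51(x² + 20x) -49(y² + 14y) = -200
Completing the square gives 51(x + 10)² -49(y + 7)² = -200 + 5100 - 2401 = 2499.
Dividing both sides by 2499: (x + 10)²/49 - (y + 7)²/51 = 1
Hyperbola, center (-10, -7), transverse axis horizontal; a² = 49, b² = 51.
For a horizontal hyperbola the asymptotes have slope ±b/a.
Here that is ±√51/7.

√51/7 and -√51/7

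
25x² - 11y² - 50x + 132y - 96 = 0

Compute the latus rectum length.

22/5

25(x² - 2x) -11(y² - 12y) = 96
Completing the square gives 25(x - 1)² -11(y - 6)² = 96 + 25 - 396 = -275.
Dividing both sides by -275: (y - 6)²/25 - (x - 1)²/11 = 1
Hyperbola, center (1, 6), transverse axis vertical; a² = 25, b² = 11.
Latus rectum length = 2b²/a = 2·11/5 = 22/5.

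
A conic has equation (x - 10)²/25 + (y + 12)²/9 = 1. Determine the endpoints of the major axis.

Center (10, -12). The larger denominator 25 sits under the x-term, so the major axis is horizontal; a² = 25, b² = 9.
a = 5. Vertices at (h ± a, k).

(5, -12) and (15, -12)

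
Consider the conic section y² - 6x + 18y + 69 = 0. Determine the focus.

(-1/2, -9)

Only y is squared. Complete the square in y: (y + 9)² = 6(x + 2).
Vertex (-2, -9); 4p = 6 so p = 3/2. Opens right.
Focus is p units from the vertex along the axis: (h + p, k).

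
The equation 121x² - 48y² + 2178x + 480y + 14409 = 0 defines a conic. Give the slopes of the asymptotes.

Collect terms: 121(x² + 18x) -48(y² - 10y) = -14409
121(x + 9)² -48(y - 5)² = -14409 + 9801 - 1200 = -5808
Dividing both sides by -5808: (y - 5)²/121 - (x + 9)²/48 = 1
Hyperbola, center (-9, 5), transverse axis vertical; a² = 121, b² = 48.
For a vertical hyperbola the asymptotes have slope ±a/b.
Here that is ±11/4√3 = ±11√3/12.

11√3/12 and -11√3/12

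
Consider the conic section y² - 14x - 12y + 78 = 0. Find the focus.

(13/2, 6)

Only y is squared. Complete the square in y: (y - 6)² = 14(x - 3).
Vertex (3, 6); 4p = 14 so p = 7/2. Opens right.
Focus is p units from the vertex along the axis: (h + p, k).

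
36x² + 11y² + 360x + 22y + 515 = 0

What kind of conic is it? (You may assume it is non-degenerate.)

No xy term. Coefficients of x² and y² are A = 36, C = 11.
A and C have the same sign but A ≠ C ⇒ ellipse.

ellipse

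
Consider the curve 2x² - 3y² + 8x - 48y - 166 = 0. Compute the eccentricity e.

e = √10/2

Group the x- and y-terms: 2(x² + 4x) -3(y² + 16y) = 166
Completing the square gives 2(x + 2)² -3(y + 8)² = 166 + 8 - 192 = -18.
Dividing both sides by -18: (y + 8)²/6 - (x + 2)²/9 = 1
Hyperbola, center (-2, -8), transverse axis vertical; a² = 6, b² = 9.
c² = a² + b² = 15, so c = √15.
e = c/a = √15/√6 = √10/2.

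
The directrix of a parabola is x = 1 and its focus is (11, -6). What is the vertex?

(6, -6)

The vertex is the midpoint between the focus and the directrix along the axis of symmetry.
Axis is horizontal (directrix is vertical). Vertex x-coordinate = (11 + 1)/2 = 6; y-coordinate = -6.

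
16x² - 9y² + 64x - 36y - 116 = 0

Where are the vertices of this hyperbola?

(-5, -2) and (1, -2)

Group: 16(x² + 4x) -9(y² + 4y) = 116
Completing the square gives 16(x + 2)² -9(y + 2)² = 116 + 64 - 36 = 144.
Divide through by 144 to get (x + 2)²/9 - (y + 2)²/16 = 1.
Hyperbola, center (-2, -2), transverse axis horizontal; a² = 9, b² = 16.
a = 3. Vertices at (h ± a, k).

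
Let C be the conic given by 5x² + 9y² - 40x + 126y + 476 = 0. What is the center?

(4, -7)

Collect terms: 5(x² - 8x) + 9(y² + 14y) = -476
5(x - 4)² + 9(y + 7)² = -476 + 80 + 441 = 45
Divide by 45: (x - 4)²/9 + (y + 7)²/5 = 1
Ellipse with center (4, -7).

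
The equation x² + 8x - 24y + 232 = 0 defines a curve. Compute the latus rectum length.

24

Only x is squared. Complete the square in x: (x + 4)² = 24(y - 9).
Vertex (-4, 9); 4p = 24 so p = 6. Opens up.
Latus rectum length = |4p| = 24.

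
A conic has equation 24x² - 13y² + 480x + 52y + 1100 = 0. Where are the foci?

(-10 - 2√37, 2) and (-10 + 2√37, 2)

24(x² + 20x) -13(y² - 4y) = -1100
Completing the square gives 24(x + 10)² -13(y - 2)² = -1100 + 2400 - 52 = 1248.
Divide by 1248: (x + 10)²/52 - (y - 2)²/96 = 1
Hyperbola, center (-10, 2), transverse axis horizontal; a² = 52, b² = 96.
c² = a² + b² = 52 + 96 = 148, so c = 2√37.
Foci lie on the horizontal axis through the center: (h ± c, k).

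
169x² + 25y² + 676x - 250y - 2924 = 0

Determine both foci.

(-2, -7) and (-2, 17)

169(x² + 4x) + 25(y² - 10y) = 2924
169(x + 2)² + 25(y - 5)² = 2924 + 676 + 625 = 4225
Divide by 4225: (x + 2)²/25 + (y - 5)²/169 = 1
Ellipse, center (-2, 5), major axis vertical; a² = 169, b² = 25.
c² = a² - b² = 169 - 25 = 144, so c = 12.
Foci lie on the vertical axis through the center: (h, k ± c).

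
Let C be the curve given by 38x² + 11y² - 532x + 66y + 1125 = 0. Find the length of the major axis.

4√19

38(x² - 14x) + 11(y² + 6y) = -1125
Completing the square gives 38(x - 7)² + 11(y + 3)² = -1125 + 1862 + 99 = 836.
Divide through by 836 to get (x - 7)²/22 + (y + 3)²/76 = 1.
Ellipse, center (7, -3), major axis vertical; a² = 76, b² = 22.
a² = 76 so a = 2√19; the major axis has length 2a = 4√19.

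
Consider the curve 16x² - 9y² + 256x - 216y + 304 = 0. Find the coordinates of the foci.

Group the x- and y-terms: 16(x² + 16x) -9(y² + 24y) = -304
16(x + 8)² -9(y + 12)² = -304 + 1024 - 1296 = -576
Dividing both sides by -576: (y + 12)²/64 - (x + 8)²/36 = 1
Hyperbola, center (-8, -12), transverse axis vertical; a² = 64, b² = 36.
c² = a² + b² = 64 + 36 = 100, so c = 10.
Foci lie on the vertical axis through the center: (h, k ± c).

(-8, -22) and (-8, -2)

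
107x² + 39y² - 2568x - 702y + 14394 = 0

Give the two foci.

(12, 9 - 2√17) and (12, 9 + 2√17)

Collect terms: 107(x² - 24x) + 39(y² - 18y) = -14394
Completing the square gives 107(x - 12)² + 39(y - 9)² = -14394 + 15408 + 3159 = 4173.
Divide through by 4173 to get (x - 12)²/39 + (y - 9)²/107 = 1.
Ellipse, center (12, 9), major axis vertical; a² = 107, b² = 39.
c² = a² - b² = 107 - 39 = 68, so c = 2√17.
Foci lie on the vertical axis through the center: (h, k ± c).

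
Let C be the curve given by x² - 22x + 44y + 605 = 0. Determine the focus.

Only x is squared. Complete the square in x: (x - 11)² = -44(y + 11).
Vertex (11, -11); 4p = -44 so p = -11. Opens down.
Focus is p units from the vertex along the axis: (h, k + p).

(11, -22)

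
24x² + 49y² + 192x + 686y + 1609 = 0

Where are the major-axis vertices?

Group the x- and y-terms: 24(x² + 8x) + 49(y² + 14y) = -1609
24(x + 4)² + 49(y + 7)² = -1609 + 384 + 2401 = 1176
Divide by 1176: (x + 4)²/49 + (y + 7)²/24 = 1
Ellipse, center (-4, -7), major axis horizontal; a² = 49, b² = 24.
a = 7. Vertices at (h ± a, k).

(-11, -7) and (3, -7)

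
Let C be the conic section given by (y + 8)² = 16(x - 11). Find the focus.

Vertex (11, -8); 4p = 16 so p = 4. Opens right.
Focus is p units from the vertex along the axis: (h + p, k).

(15, -8)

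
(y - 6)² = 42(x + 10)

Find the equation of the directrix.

x = -41/2

Vertex (-10, 6); 4p = 42 so p = 21/2. Opens right.
Directrix is the vertical line x = h − p = -10 − (21/2) = -41/2.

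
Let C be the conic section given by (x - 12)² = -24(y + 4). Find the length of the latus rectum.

Vertex (12, -4); 4p = -24 so p = -6. Opens down.
Latus rectum length = |4p| = 24.

24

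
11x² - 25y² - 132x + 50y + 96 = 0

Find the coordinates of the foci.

Group: 11(x² - 12x) -25(y² - 2y) = -96
Complete the square in x and y: 11(x - 6)² -25(y - 1)² = -96 + 396 - 25 = 275
Divide through by 275 to get (x - 6)²/25 - (y - 1)²/11 = 1.
Hyperbola, center (6, 1), transverse axis horizontal; a² = 25, b² = 11.
c² = a² + b² = 25 + 11 = 36, so c = 6.
Foci lie on the horizontal axis through the center: (h ± c, k).

(0, 1) and (12, 1)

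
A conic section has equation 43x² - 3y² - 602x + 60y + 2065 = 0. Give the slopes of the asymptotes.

√129/3 and -√129/3

Collect terms: 43(x² - 14x) -3(y² - 20y) = -2065
Complete the square: 43(x - 7)² -3(y - 10)² = -2065 + 2107 - 300 = -258
Dividing both sides by -258: (y - 10)²/86 - (x - 7)²/6 = 1
Hyperbola, center (7, 10), transverse axis vertical; a² = 86, b² = 6.
For a vertical hyperbola the asymptotes have slope ±a/b.
Here that is ±√86/√6 = ±√129/3.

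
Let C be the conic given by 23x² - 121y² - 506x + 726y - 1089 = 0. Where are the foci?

(-1, 3) and (23, 3)

Group the x- and y-terms: 23(x² - 22x) -121(y² - 6y) = 1089
23(x - 11)² -121(y - 3)² = 1089 + 2783 - 1089 = 2783
Divide by 2783: (x - 11)²/121 - (y - 3)²/23 = 1
Hyperbola, center (11, 3), transverse axis horizontal; a² = 121, b² = 23.
c² = a² + b² = 121 + 23 = 144, so c = 12.
Foci lie on the horizontal axis through the center: (h ± c, k).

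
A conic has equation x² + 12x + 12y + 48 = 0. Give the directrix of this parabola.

Only x is squared. Complete the square in x: (x + 6)² = -12(y + 1).
Vertex (-6, -1); 4p = -12 so p = -3. Opens down.
Directrix is the horizontal line y = k − p = -1 − (-3) = 2.

y = 2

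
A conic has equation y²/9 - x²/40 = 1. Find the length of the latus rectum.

80/3

Center (0, 0). The positive term is the y-term, so the transverse axis is vertical; a² = 9, b² = 40.
Latus rectum length = 2b²/a = 2·40/3 = 80/3.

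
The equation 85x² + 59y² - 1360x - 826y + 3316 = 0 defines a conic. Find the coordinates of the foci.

Group: 85(x² - 16x) + 59(y² - 14y) = -3316
85(x - 8)² + 59(y - 7)² = -3316 + 5440 + 2891 = 5015
Dividing both sides by 5015: (x - 8)²/59 + (y - 7)²/85 = 1
Ellipse, center (8, 7), major axis vertical; a² = 85, b² = 59.
c² = a² - b² = 85 - 59 = 26, so c = √26.
Foci lie on the vertical axis through the center: (h, k ± c).

(8, 7 - √26) and (8, 7 + √26)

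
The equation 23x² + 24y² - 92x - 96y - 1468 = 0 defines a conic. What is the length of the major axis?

Collect terms: 23(x² - 4x) + 24(y² - 4y) = 1468
Complete the square: 23(x - 2)² + 24(y - 2)² = 1468 + 92 + 96 = 1656
Divide through by 1656 to get (x - 2)²/72 + (y - 2)²/69 = 1.
Ellipse, center (2, 2), major axis horizontal; a² = 72, b² = 69.
a² = 72 so a = 6√2; the major axis has length 2a = 12√2.

12√2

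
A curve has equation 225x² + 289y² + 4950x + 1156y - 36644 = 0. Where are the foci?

(-19, -2) and (-3, -2)

Collect terms: 225(x² + 22x) + 289(y² + 4y) = 36644
Complete the square: 225(x + 11)² + 289(y + 2)² = 36644 + 27225 + 1156 = 65025
Dividing both sides by 65025: (x + 11)²/289 + (y + 2)²/225 = 1
Ellipse, center (-11, -2), major axis horizontal; a² = 289, b² = 225.
c² = a² - b² = 289 - 225 = 64, so c = 8.
Foci lie on the horizontal axis through the center: (h ± c, k).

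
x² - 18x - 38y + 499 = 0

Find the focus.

Only x is squared. Complete the square in x: (x - 9)² = 38(y - 11).
Vertex (9, 11); 4p = 38 so p = 19/2. Opens up.
Focus is p units from the vertex along the axis: (h, k + p).

(9, 41/2)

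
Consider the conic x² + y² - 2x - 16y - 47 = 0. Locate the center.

(1, 8)

Group: (x² - 2x) + (y² - 16y) = 47
Complete the square: (x - 1)² + (y - 8)² = 47 + 1 + 64 = 112
So (x - 1)² + (y - 8)² = 112.
Circle centered at (1, 8) with r² = 112.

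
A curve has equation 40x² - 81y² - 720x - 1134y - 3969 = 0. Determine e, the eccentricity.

Collect terms: 40(x² - 18x) -81(y² + 14y) = 3969
40(x - 9)² -81(y + 7)² = 3969 + 3240 - 3969 = 3240
Dividing both sides by 3240: (x - 9)²/81 - (y + 7)²/40 = 1
Hyperbola, center (9, -7), transverse axis horizontal; a² = 81, b² = 40.
c² = a² + b² = 121, so c = 11.
e = c/a = 11/9.

e = 11/9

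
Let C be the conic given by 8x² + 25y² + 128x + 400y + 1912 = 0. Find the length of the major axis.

Group the x- and y-terms: 8(x² + 16x) + 25(y² + 16y) = -1912
8(x + 8)² + 25(y + 8)² = -1912 + 512 + 1600 = 200
Dividing both sides by 200: (x + 8)²/25 + (y + 8)²/8 = 1
Ellipse, center (-8, -8), major axis horizontal; a² = 25, b² = 8.
a² = 25 so a = 5; the major axis has length 2a = 10.

10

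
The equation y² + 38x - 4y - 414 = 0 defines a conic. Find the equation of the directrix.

Only y is squared. Complete the square in y: (y - 2)² = -38(x - 11).
Vertex (11, 2); 4p = -38 so p = -19/2. Opens left.
Directrix is the vertical line x = h − p = 11 − (-19/2) = 41/2.

x = 41/2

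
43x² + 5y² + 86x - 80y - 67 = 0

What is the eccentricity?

Collect terms: 43(x² + 2x) + 5(y² - 16y) = 67
Complete the square in x and y: 43(x + 1)² + 5(y - 8)² = 67 + 43 + 320 = 430
Dividing both sides by 430: (x + 1)²/10 + (y - 8)²/86 = 1
Ellipse, center (-1, 8), major axis vertical; a² = 86, b² = 10.
c² = a² - b² = 76, so c = 2√19.
e = c/a = 2√19/√86 = √1634/43.

e = √1634/43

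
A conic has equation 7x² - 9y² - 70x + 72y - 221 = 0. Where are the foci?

Collect terms: 7(x² - 10x) -9(y² - 8y) = 221
Complete the square: 7(x - 5)² -9(y - 4)² = 221 + 175 - 144 = 252
Divide through by 252 to get (x - 5)²/36 - (y - 4)²/28 = 1.
Hyperbola, center (5, 4), transverse axis horizontal; a² = 36, b² = 28.
c² = a² + b² = 36 + 28 = 64, so c = 8.
Foci lie on the horizontal axis through the center: (h ± c, k).

(-3, 4) and (13, 4)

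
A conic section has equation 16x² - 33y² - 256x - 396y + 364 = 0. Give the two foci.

(8, -13) and (8, 1)

Group the x- and y-terms: 16(x² - 16x) -33(y² + 12y) = -364
16(x - 8)² -33(y + 6)² = -364 + 1024 - 1188 = -528
Divide by -528: (y + 6)²/16 - (x - 8)²/33 = 1
Hyperbola, center (8, -6), transverse axis vertical; a² = 16, b² = 33.
c² = a² + b² = 16 + 33 = 49, so c = 7.
Foci lie on the vertical axis through the center: (h, k ± c).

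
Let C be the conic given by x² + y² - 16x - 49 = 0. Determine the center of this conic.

(8, 0)

Collect terms: (x² - 16x) + 1y² = 49
(x - 8)² + y² = 49 + 64 + 0 = 113
So (x - 8)² + y² = 113.
Circle centered at (8, 0) with r² = 113.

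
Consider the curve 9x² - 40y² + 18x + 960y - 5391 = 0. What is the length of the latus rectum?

80/3

9(x² + 2x) -40(y² - 24y) = 5391
9(x + 1)² -40(y - 12)² = 5391 + 9 - 5760 = -360
Dividing both sides by -360: (y - 12)²/9 - (x + 1)²/40 = 1
Hyperbola, center (-1, 12), transverse axis vertical; a² = 9, b² = 40.
Latus rectum length = 2b²/a = 2·40/3 = 80/3.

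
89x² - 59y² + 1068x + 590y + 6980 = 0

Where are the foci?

Rearranging, 89(x² + 12x) -59(y² - 10y) = -6980.
Complete the square in x and y: 89(x + 6)² -59(y - 5)² = -6980 + 3204 - 1475 = -5251
Divide by -5251: (y - 5)²/89 - (x + 6)²/59 = 1
Hyperbola, center (-6, 5), transverse axis vertical; a² = 89, b² = 59.
c² = a² + b² = 89 + 59 = 148, so c = 2√37.
Foci lie on the vertical axis through the center: (h, k ± c).

(-6, 5 - 2√37) and (-6, 5 + 2√37)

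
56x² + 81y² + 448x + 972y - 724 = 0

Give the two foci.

Group: 56(x² + 8x) + 81(y² + 12y) = 724
Complete the square in x and y: 56(x + 4)² + 81(y + 6)² = 724 + 896 + 2916 = 4536
Dividing both sides by 4536: (x + 4)²/81 + (y + 6)²/56 = 1
Ellipse, center (-4, -6), major axis horizontal; a² = 81, b² = 56.
c² = a² - b² = 81 - 56 = 25, so c = 5.
Foci lie on the horizontal axis through the center: (h ± c, k).

(-9, -6) and (1, -6)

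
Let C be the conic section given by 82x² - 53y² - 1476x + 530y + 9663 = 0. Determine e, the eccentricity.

e = 3√1230/82

82(x² - 18x) -53(y² - 10y) = -9663
Completing the square gives 82(x - 9)² -53(y - 5)² = -9663 + 6642 - 1325 = -4346.
Dividing both sides by -4346: (y - 5)²/82 - (x - 9)²/53 = 1
Hyperbola, center (9, 5), transverse axis vertical; a² = 82, b² = 53.
c² = a² + b² = 135, so c = 3√15.
e = c/a = 3√15/√82 = 3√1230/82.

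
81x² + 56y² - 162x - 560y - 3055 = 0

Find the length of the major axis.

Collect terms: 81(x² - 2x) + 56(y² - 10y) = 3055
81(x - 1)² + 56(y - 5)² = 3055 + 81 + 1400 = 4536
Divide by 4536: (x - 1)²/56 + (y - 5)²/81 = 1
Ellipse, center (1, 5), major axis vertical; a² = 81, b² = 56.
a² = 81 so a = 9; the major axis has length 2a = 18.

18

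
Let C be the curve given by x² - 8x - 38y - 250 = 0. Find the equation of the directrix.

y = -33/2

Only x is squared. Complete the square in x: (x - 4)² = 38(y + 7).
Vertex (4, -7); 4p = 38 so p = 19/2. Opens up.
Directrix is the horizontal line y = k − p = -7 − (19/2) = -33/2.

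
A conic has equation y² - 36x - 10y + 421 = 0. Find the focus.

(20, 5)

Only y is squared. Complete the square in y: (y - 5)² = 36(x - 11).
Vertex (11, 5); 4p = 36 so p = 9. Opens right.
Focus is p units from the vertex along the axis: (h + p, k).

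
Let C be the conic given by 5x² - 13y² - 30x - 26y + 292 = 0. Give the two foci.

Group: 5(x² - 6x) -13(y² + 2y) = -292
Complete the square: 5(x - 3)² -13(y + 1)² = -292 + 45 - 13 = -260
Divide through by -260 to get (y + 1)²/20 - (x - 3)²/52 = 1.
Hyperbola, center (3, -1), transverse axis vertical; a² = 20, b² = 52.
c² = a² + b² = 20 + 52 = 72, so c = 6√2.
Foci lie on the vertical axis through the center: (h, k ± c).

(3, -1 - 6√2) and (3, -1 + 6√2)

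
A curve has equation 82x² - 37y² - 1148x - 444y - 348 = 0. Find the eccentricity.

e = √4403/37

82(x² - 14x) -37(y² + 12y) = 348
Complete the square: 82(x - 7)² -37(y + 6)² = 348 + 4018 - 1332 = 3034
Divide by 3034: (x - 7)²/37 - (y + 6)²/82 = 1
Hyperbola, center (7, -6), transverse axis horizontal; a² = 37, b² = 82.
c² = a² + b² = 119, so c = √119.
e = c/a = √119/√37 = √4403/37.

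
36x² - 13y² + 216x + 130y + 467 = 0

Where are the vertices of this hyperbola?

Group the x- and y-terms: 36(x² + 6x) -13(y² - 10y) = -467
Complete the square in x and y: 36(x + 3)² -13(y - 5)² = -467 + 324 - 325 = -468
Divide by -468: (y - 5)²/36 - (x + 3)²/13 = 1
Hyperbola, center (-3, 5), transverse axis vertical; a² = 36, b² = 13.
a = 6. Vertices at (h, k ± a).

(-3, -1) and (-3, 11)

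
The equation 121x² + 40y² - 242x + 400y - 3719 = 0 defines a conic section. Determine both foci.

Rearranging, 121(x² - 2x) + 40(y² + 10y) = 3719.
121(x - 1)² + 40(y + 5)² = 3719 + 121 + 1000 = 4840
Divide by 4840: (x - 1)²/40 + (y + 5)²/121 = 1
Ellipse, center (1, -5), major axis vertical; a² = 121, b² = 40.
c² = a² - b² = 121 - 40 = 81, so c = 9.
Foci lie on the vertical axis through the center: (h, k ± c).

(1, -14) and (1, 4)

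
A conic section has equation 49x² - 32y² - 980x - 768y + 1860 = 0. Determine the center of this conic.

(10, -12)

Rearranging, 49(x² - 20x) -32(y² + 24y) = -1860.
Complete the square in x and y: 49(x - 10)² -32(y + 12)² = -1860 + 4900 - 4608 = -1568
Divide by -1568: (y + 12)²/49 - (x - 10)²/32 = 1
Hyperbola with center (10, -12).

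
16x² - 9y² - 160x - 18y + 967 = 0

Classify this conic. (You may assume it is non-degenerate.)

hyperbola

No xy term. Coefficients of x² and y² are A = 16, C = -9.
A and C have opposite signs ⇒ hyperbola.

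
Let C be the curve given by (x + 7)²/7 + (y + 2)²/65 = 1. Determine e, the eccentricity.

e = √3770/65

Center (-7, -2). The larger denominator 65 sits under the y-term, so the major axis is vertical; a² = 65, b² = 7.
c² = a² - b² = 58, so c = √58.
e = c/a = √58/√65 = √3770/65.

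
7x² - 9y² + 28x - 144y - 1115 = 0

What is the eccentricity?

Rearranging, 7(x² + 4x) -9(y² + 16y) = 1115.
7(x + 2)² -9(y + 8)² = 1115 + 28 - 576 = 567
Divide through by 567 to get (x + 2)²/81 - (y + 8)²/63 = 1.
Hyperbola, center (-2, -8), transverse axis horizontal; a² = 81, b² = 63.
c² = a² + b² = 144, so c = 12.
e = c/a = 12/9 = 4/3.

e = 4/3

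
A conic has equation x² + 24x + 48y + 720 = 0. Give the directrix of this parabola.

Only x is squared. Complete the square in x: (x + 12)² = -48(y + 12).
Vertex (-12, -12); 4p = -48 so p = -12. Opens down.
Directrix is the horizontal line y = k − p = -12 − (-12) = 0.

y = 0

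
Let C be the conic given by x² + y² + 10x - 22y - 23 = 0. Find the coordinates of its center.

Rearranging, (x² + 10x) + (y² - 22y) = 23.
Complete the square in x and y: (x + 5)² + (y - 11)² = 23 + 25 + 121 = 169
So (x + 5)² + (y - 11)² = 169.
Circle centered at (-5, 11) with r² = 169.

(-5, 11)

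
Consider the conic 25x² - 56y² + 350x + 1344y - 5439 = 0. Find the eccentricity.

Collect terms: 25(x² + 14x) -56(y² - 24y) = 5439
Completing the square gives 25(x + 7)² -56(y - 12)² = 5439 + 1225 - 8064 = -1400.
Divide through by -1400 to get (y - 12)²/25 - (x + 7)²/56 = 1.
Hyperbola, center (-7, 12), transverse axis vertical; a² = 25, b² = 56.
c² = a² + b² = 81, so c = 9.
e = c/a = 9/5.

e = 9/5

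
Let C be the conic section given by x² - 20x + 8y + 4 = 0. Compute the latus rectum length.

8

Only x is squared. Complete the square in x: (x - 10)² = -8(y - 12).
Vertex (10, 12); 4p = -8 so p = -2. Opens down.
Latus rectum length = |4p| = 8.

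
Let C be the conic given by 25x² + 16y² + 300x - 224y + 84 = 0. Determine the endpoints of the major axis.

Group the x- and y-terms: 25(x² + 12x) + 16(y² - 14y) = -84
Complete the square: 25(x + 6)² + 16(y - 7)² = -84 + 900 + 784 = 1600
Divide by 1600: (x + 6)²/64 + (y - 7)²/100 = 1
Ellipse, center (-6, 7), major axis vertical; a² = 100, b² = 64.
a = 10. Vertices at (h, k ± a).

(-6, -3) and (-6, 17)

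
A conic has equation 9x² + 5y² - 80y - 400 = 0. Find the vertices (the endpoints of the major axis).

(0, -4) and (0, 20)

Group the x- and y-terms: 9x² + 5(y² - 16y) = 400
Complete the square: 9x² + 5(y - 8)² = 400 + 0 + 320 = 720
Dividing both sides by 720: x²/80 + (y - 8)²/144 = 1
Ellipse, center (0, 8), major axis vertical; a² = 144, b² = 80.
a = 12. Vertices at (h, k ± a).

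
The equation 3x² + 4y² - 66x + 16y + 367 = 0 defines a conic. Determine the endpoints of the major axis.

Group: 3(x² - 22x) + 4(y² + 4y) = -367
Completing the square gives 3(x - 11)² + 4(y + 2)² = -367 + 363 + 16 = 12.
Divide through by 12 to get (x - 11)²/4 + (y + 2)²/3 = 1.
Ellipse, center (11, -2), major axis horizontal; a² = 4, b² = 3.
a = 2. Vertices at (h ± a, k).

(9, -2) and (13, -2)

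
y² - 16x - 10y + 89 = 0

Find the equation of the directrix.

x = 0

Only y is squared. Complete the square in y: (y - 5)² = 16(x - 4).
Vertex (4, 5); 4p = 16 so p = 4. Opens right.
Directrix is the vertical line x = h − p = 4 − (4) = 0.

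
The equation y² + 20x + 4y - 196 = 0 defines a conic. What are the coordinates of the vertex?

Only y is squared. Complete the square in y: (y + 2)² = -20(x - 10).
Vertex (10, -2); 4p = -20 so p = -5. Opens left.

(10, -2)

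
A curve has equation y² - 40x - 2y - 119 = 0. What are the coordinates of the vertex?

Only y is squared. Complete the square in y: (y - 1)² = 40(x + 3).
Vertex (-3, 1); 4p = 40 so p = 10. Opens right.

(-3, 1)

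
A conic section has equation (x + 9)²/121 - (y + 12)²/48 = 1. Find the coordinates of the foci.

(-22, -12) and (4, -12)

Center (-9, -12). The positive term is the x-term, so the transverse axis is horizontal; a² = 121, b² = 48.
c² = a² + b² = 121 + 48 = 169, so c = 13.
Foci lie on the horizontal axis through the center: (h ± c, k).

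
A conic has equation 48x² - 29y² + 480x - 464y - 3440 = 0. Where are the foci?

(-5 - √154, -8) and (-5 + √154, -8)

Collect terms: 48(x² + 10x) -29(y² + 16y) = 3440
48(x + 5)² -29(y + 8)² = 3440 + 1200 - 1856 = 2784
Dividing both sides by 2784: (x + 5)²/58 - (y + 8)²/96 = 1
Hyperbola, center (-5, -8), transverse axis horizontal; a² = 58, b² = 96.
c² = a² + b² = 58 + 96 = 154, so c = √154.
Foci lie on the horizontal axis through the center: (h ± c, k).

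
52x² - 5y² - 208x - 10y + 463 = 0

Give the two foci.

Group: 52(x² - 4x) -5(y² + 2y) = -463
Complete the square in x and y: 52(x - 2)² -5(y + 1)² = -463 + 208 - 5 = -260
Dividing both sides by -260: (y + 1)²/52 - (x - 2)²/5 = 1
Hyperbola, center (2, -1), transverse axis vertical; a² = 52, b² = 5.
c² = a² + b² = 52 + 5 = 57, so c = √57.
Foci lie on the vertical axis through the center: (h, k ± c).

(2, -1 - √57) and (2, -1 + √57)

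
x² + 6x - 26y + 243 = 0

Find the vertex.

Only x is squared. Complete the square in x: (x + 3)² = 26(y - 9).
Vertex (-3, 9); 4p = 26 so p = 13/2. Opens up.

(-3, 9)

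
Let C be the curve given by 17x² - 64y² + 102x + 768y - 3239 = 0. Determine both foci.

(-12, 6) and (6, 6)

17(x² + 6x) -64(y² - 12y) = 3239
17(x + 3)² -64(y - 6)² = 3239 + 153 - 2304 = 1088
Divide through by 1088 to get (x + 3)²/64 - (y - 6)²/17 = 1.
Hyperbola, center (-3, 6), transverse axis horizontal; a² = 64, b² = 17.
c² = a² + b² = 64 + 17 = 81, so c = 9.
Foci lie on the horizontal axis through the center: (h ± c, k).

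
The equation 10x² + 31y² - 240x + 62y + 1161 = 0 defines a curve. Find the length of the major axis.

Collect terms: 10(x² - 24x) + 31(y² + 2y) = -1161
10(x - 12)² + 31(y + 1)² = -1161 + 1440 + 31 = 310
Divide by 310: (x - 12)²/31 + (y + 1)²/10 = 1
Ellipse, center (12, -1), major axis horizontal; a² = 31, b² = 10.
a² = 31 so a = √31; the major axis has length 2a = 2√31.

2√31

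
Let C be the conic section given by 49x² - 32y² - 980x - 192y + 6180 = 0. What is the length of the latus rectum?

49(x² - 20x) -32(y² + 6y) = -6180
Complete the square: 49(x - 10)² -32(y + 3)² = -6180 + 4900 - 288 = -1568
Dividing both sides by -1568: (y + 3)²/49 - (x - 10)²/32 = 1
Hyperbola, center (10, -3), transverse axis vertical; a² = 49, b² = 32.
Latus rectum length = 2b²/a = 2·32/7 = 64/7.

64/7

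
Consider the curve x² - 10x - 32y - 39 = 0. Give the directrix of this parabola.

Only x is squared. Complete the square in x: (x - 5)² = 32(y + 2).
Vertex (5, -2); 4p = 32 so p = 8. Opens up.
Directrix is the horizontal line y = k − p = -2 − (8) = -10.

y = -10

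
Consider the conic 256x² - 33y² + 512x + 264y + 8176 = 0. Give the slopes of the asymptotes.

16√33/33 and -16√33/33

Rearranging, 256(x² + 2x) -33(y² - 8y) = -8176.
Completing the square gives 256(x + 1)² -33(y - 4)² = -8176 + 256 - 528 = -8448.
Divide through by -8448 to get (y - 4)²/256 - (x + 1)²/33 = 1.
Hyperbola, center (-1, 4), transverse axis vertical; a² = 256, b² = 33.
For a vertical hyperbola the asymptotes have slope ±a/b.
Here that is ±16/√33 = ±16√33/33.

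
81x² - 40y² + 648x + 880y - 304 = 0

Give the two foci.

(-4, 0) and (-4, 22)

Collect terms: 81(x² + 8x) -40(y² - 22y) = 304
Completing the square gives 81(x + 4)² -40(y - 11)² = 304 + 1296 - 4840 = -3240.
Dividing both sides by -3240: (y - 11)²/81 - (x + 4)²/40 = 1
Hyperbola, center (-4, 11), transverse axis vertical; a² = 81, b² = 40.
c² = a² + b² = 81 + 40 = 121, so c = 11.
Foci lie on the vertical axis through the center: (h, k ± c).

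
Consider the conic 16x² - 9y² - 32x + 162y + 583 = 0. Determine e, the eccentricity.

e = 5/4

Rearranging, 16(x² - 2x) -9(y² - 18y) = -583.
Completing the square gives 16(x - 1)² -9(y - 9)² = -583 + 16 - 729 = -1296.
Divide by -1296: (y - 9)²/144 - (x - 1)²/81 = 1
Hyperbola, center (1, 9), transverse axis vertical; a² = 144, b² = 81.
c² = a² + b² = 225, so c = 15.
e = c/a = 15/12 = 5/4.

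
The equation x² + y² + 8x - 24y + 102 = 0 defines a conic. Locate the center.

(-4, 12)

(x² + 8x) + (y² - 24y) = -102
Complete the square: (x + 4)² + (y - 12)² = -102 + 16 + 144 = 58
So (x + 4)² + (y - 12)² = 58.
Circle centered at (-4, 12) with r² = 58.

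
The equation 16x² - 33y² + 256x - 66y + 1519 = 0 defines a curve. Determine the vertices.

16(x² + 16x) -33(y² + 2y) = -1519
16(x + 8)² -33(y + 1)² = -1519 + 1024 - 33 = -528
Divide by -528: (y + 1)²/16 - (x + 8)²/33 = 1
Hyperbola, center (-8, -1), transverse axis vertical; a² = 16, b² = 33.
a = 4. Vertices at (h, k ± a).

(-8, -5) and (-8, 3)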